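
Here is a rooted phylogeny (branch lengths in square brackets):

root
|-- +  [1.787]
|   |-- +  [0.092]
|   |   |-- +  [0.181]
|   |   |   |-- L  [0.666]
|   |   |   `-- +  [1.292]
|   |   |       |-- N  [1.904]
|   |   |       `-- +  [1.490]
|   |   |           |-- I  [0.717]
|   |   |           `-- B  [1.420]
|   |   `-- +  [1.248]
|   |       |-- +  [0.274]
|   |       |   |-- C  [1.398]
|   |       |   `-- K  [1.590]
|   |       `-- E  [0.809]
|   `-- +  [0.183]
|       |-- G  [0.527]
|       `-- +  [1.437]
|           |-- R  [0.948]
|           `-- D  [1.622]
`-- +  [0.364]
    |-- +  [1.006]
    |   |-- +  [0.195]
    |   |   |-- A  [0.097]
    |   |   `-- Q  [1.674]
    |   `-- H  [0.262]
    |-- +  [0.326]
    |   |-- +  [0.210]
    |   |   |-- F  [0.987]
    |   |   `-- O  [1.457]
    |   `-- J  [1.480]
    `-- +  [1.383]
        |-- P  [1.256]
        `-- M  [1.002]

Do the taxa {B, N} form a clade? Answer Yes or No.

No

The MRCA of the listed taxa subtends (N,(I,B)).
That clade also contains I, which is not in the proposed group, so the group is not monophyletic.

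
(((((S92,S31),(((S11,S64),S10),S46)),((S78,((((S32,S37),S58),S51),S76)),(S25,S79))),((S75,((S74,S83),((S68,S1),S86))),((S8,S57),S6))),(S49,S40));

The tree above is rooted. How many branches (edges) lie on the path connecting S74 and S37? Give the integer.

13

The MRCA of S74 and S37 is the node subtending ((((S92,S31),(((S11,S64),S10),S46)),((S78,((((S32,S37),S58),S51),S76)),(S25,S79))),((S75,((S74,S83),((S68,S1),S86))),((S8,S57),S6))).
From S74 up to that node: 5 branches. From S37 up to the same node: 8 branches. Total: 5 + 8 = 13.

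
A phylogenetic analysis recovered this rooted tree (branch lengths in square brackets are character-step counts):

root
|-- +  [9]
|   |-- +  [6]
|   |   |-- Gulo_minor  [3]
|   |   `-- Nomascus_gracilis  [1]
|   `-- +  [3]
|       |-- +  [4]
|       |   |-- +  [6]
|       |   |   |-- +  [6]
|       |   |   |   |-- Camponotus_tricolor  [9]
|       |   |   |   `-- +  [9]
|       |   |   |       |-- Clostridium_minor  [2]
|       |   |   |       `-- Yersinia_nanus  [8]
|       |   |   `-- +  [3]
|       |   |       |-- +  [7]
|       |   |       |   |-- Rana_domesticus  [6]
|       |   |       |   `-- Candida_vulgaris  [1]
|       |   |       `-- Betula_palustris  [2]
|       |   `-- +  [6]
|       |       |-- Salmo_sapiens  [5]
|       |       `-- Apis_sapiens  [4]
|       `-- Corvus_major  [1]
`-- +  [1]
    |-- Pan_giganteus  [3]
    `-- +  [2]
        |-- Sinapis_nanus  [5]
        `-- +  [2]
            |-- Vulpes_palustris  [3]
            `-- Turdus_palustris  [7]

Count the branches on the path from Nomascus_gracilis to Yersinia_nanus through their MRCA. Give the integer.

The MRCA of Nomascus_gracilis and Yersinia_nanus is the node subtending ((Gulo_minor,Nomascus_gracilis),((((Camponotus_tricolor,(Clostridium_minor,Yersinia_nanus)),((Rana_domesticus,Candida_vulgaris),Betula_palustris)),(Salmo_sapiens,Apis_sapiens)),Corvus_major)).
From Nomascus_gracilis up to that node: 2 branches. From Yersinia_nanus up to the same node: 6 branches. Total: 2 + 6 = 8.

8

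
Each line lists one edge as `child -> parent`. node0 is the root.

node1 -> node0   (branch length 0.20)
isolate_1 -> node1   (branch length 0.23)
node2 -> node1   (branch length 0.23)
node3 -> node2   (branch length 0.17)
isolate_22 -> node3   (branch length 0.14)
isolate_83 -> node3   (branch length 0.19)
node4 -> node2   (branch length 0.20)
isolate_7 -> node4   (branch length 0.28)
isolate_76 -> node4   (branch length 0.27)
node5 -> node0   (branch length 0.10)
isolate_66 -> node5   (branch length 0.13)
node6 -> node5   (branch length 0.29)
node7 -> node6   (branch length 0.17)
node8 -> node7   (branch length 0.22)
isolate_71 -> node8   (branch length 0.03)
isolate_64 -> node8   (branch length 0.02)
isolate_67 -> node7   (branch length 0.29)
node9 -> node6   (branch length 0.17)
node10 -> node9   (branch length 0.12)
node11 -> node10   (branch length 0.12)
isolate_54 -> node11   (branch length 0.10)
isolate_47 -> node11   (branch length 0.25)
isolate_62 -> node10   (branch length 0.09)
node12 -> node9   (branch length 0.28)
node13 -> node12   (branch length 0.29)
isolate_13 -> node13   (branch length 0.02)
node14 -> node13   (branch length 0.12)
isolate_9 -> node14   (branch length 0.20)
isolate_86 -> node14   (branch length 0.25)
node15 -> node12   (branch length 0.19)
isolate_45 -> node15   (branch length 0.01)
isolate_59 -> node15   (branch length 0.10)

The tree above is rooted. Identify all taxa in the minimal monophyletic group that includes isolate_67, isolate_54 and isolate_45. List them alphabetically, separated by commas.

Tracing isolate_67: it sits inside ((isolate_71,isolate_64),isolate_67).
Tracing isolate_54: it sits inside (isolate_54,isolate_47).
Tracing isolate_45: it sits inside (isolate_45,isolate_59).
The smallest clade enclosing all 3 is (((isolate_71,isolate_64),isolate_67),(((isolate_54,isolate_47),isolate_62),((isolate_13,(isolate_9,isolate_86)),(isolate_45,isolate_59)))); the answer is its 11 terminal taxa in alphabetical order.

isolate_13, isolate_45, isolate_47, isolate_54, isolate_59, isolate_62, isolate_64, isolate_67, isolate_71, isolate_86, isolate_9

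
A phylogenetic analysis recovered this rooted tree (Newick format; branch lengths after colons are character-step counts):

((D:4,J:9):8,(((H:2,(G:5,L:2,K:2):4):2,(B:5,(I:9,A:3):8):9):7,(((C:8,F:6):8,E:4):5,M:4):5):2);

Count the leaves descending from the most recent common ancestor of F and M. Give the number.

4

The MRCA of F and M is the node subtending (((C,F),E),M).
That clade contains 4 terminal taxa: C, E, F, M.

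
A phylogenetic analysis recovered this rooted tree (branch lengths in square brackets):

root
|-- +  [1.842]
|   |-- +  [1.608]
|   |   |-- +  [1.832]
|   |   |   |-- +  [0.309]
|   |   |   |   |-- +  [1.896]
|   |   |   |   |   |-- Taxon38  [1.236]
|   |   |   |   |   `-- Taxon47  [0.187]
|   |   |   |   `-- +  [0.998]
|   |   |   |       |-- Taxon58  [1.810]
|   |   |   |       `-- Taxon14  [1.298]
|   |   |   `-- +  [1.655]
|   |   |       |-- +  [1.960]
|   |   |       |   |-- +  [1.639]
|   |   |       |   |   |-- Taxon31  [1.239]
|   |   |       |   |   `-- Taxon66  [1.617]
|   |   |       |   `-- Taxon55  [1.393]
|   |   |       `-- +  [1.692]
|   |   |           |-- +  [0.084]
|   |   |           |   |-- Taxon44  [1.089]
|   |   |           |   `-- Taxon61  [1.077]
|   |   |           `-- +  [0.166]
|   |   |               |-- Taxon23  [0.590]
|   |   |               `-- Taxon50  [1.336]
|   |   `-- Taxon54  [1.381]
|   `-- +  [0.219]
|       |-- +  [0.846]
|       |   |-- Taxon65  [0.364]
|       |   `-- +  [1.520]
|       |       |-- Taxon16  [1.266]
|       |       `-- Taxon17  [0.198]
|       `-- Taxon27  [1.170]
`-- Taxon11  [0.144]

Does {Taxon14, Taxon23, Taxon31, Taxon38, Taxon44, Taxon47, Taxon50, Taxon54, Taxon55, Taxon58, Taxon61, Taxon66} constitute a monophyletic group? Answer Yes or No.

The most recent common ancestor of these taxa subtends ((((Taxon38,Taxon47),(Taxon58,Taxon14)),(((Taxon31,Taxon66),Taxon55),((Taxon44,Taxon61),(Taxon23,Taxon50)))),Taxon54).
That clade has exactly 12 tips — every listed taxon and nothing else — so the group is monophyletic.

Yes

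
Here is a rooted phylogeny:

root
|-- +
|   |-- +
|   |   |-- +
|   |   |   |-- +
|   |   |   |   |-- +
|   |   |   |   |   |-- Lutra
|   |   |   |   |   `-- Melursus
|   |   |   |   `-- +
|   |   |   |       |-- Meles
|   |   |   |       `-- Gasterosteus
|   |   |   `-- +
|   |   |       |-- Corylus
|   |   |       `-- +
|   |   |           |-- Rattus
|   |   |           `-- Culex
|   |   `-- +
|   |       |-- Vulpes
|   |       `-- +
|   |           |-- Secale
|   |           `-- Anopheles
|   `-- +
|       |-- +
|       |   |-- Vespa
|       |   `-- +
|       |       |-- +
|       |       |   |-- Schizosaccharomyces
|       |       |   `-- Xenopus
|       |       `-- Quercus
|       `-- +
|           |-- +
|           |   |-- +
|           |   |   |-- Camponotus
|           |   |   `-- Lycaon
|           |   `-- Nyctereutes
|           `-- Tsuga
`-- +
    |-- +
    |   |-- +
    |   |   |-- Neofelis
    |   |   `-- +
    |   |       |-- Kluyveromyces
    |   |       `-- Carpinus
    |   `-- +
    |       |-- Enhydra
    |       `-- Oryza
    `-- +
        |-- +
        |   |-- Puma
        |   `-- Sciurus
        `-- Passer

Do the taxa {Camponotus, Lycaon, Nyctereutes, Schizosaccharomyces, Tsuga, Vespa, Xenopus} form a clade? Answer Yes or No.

The MRCA of the listed taxa subtends ((Vespa,((Schizosaccharomyces,Xenopus),Quercus)),(((Camponotus,Lycaon),Nyctereutes),Tsuga)).
That clade also contains Quercus, which is not in the proposed group, so the group is not monophyletic.

No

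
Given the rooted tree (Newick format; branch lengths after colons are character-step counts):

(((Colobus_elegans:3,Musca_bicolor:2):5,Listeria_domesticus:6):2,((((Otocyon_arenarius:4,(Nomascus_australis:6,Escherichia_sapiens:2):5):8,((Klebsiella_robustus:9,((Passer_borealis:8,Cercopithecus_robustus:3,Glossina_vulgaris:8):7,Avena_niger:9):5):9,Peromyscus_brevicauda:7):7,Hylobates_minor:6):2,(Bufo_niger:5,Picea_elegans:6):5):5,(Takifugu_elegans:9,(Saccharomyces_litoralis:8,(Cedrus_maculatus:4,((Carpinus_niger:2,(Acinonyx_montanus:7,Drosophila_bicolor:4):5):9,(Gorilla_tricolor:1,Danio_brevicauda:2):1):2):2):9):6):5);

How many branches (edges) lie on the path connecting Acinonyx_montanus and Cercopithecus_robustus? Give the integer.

14

The MRCA of Acinonyx_montanus and Cercopithecus_robustus is the node subtending ((((Otocyon_arenarius,(Nomascus_australis,Escherichia_sapiens)),((Klebsiella_robustus,((Passer_borealis,Cercopithecus_robustus,Glossina_vulgaris),Avena_niger)),Peromyscus_brevicauda),Hylobates_minor),(Bufo_niger,Picea_elegans)),(Takifugu_elegans,(Saccharomyces_litoralis,(Cedrus_maculatus,((Carpinus_niger,(Acinonyx_montanus,Drosophila_bicolor)),(Gorilla_tricolor,Danio_brevicauda)))))).
From Acinonyx_montanus up to that node: 7 branches. From Cercopithecus_robustus up to the same node: 7 branches. Total: 7 + 7 = 14.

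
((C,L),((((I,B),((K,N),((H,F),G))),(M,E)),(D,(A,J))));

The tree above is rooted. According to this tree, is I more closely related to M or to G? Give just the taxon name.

G

The MRCA of I and G subtends ((I,B),((K,N),((H,F),G))) (7 taxa).
The MRCA of I and M subtends (((I,B),((K,N),((H,F),G))),(M,E)) (9 taxa).
The first is nested inside the second, so I shares a more recent common ancestor with G.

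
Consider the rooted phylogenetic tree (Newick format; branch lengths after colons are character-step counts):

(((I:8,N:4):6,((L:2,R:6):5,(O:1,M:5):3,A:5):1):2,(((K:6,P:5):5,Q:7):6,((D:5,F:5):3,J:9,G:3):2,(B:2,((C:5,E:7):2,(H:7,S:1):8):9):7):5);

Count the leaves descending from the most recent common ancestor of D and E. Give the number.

The MRCA of D and E is the node subtending (((K,P),Q),((D,F),J,G),(B,((C,E),(H,S)))).
That clade contains 12 terminal taxa: B, C, D, E, F, G, H, J, K, P, Q, S.

12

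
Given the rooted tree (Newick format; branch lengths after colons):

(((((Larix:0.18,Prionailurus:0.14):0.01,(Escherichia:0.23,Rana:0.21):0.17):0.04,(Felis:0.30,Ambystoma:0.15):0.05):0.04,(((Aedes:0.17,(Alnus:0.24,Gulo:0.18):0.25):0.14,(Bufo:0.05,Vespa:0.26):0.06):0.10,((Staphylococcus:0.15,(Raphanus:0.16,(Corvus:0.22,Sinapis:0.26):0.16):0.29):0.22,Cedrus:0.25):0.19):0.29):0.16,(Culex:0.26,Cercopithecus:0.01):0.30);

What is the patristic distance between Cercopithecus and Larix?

The path runs Cercopithecus → … → MRCA → … → Larix; the MRCA is the root of the tree.
Branch lengths along that path: 0.01 + 0.30 + 0.16 + 0.04 + 0.04 + 0.01 + 0.18 = 0.74.

0.74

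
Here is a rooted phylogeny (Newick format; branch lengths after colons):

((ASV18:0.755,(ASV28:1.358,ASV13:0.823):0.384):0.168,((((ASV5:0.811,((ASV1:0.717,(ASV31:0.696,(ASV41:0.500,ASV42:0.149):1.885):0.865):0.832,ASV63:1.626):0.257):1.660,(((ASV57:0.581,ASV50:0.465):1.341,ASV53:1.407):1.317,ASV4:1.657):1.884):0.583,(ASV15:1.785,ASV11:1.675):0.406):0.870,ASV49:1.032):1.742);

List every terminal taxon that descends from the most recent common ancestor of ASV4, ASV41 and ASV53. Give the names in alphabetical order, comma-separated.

ASV1, ASV31, ASV4, ASV41, ASV42, ASV5, ASV50, ASV53, ASV57, ASV63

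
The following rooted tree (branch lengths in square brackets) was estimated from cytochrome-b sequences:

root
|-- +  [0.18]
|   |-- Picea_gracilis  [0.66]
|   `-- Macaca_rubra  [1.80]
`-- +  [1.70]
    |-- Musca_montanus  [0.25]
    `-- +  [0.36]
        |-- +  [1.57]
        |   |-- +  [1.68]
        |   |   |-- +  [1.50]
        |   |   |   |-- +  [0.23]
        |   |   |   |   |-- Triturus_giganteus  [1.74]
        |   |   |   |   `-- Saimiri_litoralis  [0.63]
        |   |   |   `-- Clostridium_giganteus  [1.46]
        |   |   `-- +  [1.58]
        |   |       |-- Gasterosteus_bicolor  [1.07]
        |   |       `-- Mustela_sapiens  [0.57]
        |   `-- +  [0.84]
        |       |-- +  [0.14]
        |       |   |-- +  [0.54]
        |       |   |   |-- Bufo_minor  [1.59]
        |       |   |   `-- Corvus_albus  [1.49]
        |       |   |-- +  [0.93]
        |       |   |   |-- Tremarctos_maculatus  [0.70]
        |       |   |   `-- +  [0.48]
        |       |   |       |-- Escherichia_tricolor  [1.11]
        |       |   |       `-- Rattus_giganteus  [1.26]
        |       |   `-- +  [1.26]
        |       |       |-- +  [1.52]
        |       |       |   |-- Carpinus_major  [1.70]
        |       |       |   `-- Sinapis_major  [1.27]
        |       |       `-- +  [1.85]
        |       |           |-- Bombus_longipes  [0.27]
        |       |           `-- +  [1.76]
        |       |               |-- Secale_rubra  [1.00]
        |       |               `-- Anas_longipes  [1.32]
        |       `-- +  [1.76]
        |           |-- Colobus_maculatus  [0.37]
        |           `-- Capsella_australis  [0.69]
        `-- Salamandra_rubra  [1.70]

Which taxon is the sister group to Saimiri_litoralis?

Triturus_giganteus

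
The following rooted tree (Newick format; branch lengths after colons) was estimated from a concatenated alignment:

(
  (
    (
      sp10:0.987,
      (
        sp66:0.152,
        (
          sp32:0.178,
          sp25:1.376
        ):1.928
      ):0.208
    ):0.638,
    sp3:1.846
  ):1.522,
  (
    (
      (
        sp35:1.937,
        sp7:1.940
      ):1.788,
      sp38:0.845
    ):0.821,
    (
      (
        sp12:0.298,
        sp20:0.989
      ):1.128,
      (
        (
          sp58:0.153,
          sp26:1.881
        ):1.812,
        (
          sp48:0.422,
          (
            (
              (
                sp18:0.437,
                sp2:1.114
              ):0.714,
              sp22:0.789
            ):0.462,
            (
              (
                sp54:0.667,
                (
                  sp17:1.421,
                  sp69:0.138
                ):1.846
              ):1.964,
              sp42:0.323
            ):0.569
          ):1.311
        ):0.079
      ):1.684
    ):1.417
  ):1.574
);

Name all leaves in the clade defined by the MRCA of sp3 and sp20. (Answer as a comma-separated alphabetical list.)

sp10, sp12, sp17, sp18, sp2, sp20, sp22, sp25, sp26, sp3, sp32, sp35, sp38, sp42, sp48, sp54, sp58, sp66, sp69, sp7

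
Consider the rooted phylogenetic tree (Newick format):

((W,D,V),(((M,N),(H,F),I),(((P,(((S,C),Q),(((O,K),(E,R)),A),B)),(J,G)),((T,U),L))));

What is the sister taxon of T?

T attaches to the tree at the node subtending (T,U).
The other lineage descending from that same node — the sister group — is the single tip U.

U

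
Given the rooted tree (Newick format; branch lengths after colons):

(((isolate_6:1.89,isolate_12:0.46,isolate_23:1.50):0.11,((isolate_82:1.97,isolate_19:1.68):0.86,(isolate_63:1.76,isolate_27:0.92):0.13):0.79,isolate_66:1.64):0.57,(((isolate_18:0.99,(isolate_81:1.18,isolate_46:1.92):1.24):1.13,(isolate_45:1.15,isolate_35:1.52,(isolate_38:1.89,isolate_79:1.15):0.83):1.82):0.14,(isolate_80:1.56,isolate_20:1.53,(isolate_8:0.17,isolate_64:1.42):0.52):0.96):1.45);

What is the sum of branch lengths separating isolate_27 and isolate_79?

7.80

The path runs isolate_27 → … → MRCA → … → isolate_79; the MRCA is the root of the tree.
Branch lengths along that path: 0.92 + 0.13 + 0.79 + 0.57 + 1.45 + 0.14 + 1.82 + 0.83 + 1.15 = 7.80.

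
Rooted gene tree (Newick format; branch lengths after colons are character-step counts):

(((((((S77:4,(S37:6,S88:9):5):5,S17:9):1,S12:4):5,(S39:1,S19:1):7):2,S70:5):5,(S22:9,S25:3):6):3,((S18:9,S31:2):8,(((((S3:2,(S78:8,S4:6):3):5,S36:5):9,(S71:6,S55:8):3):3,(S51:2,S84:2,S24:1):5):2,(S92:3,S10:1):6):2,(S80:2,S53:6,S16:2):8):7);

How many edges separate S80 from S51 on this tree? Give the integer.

6

The MRCA of S80 and S51 is the node subtending ((S18,S31),(((((S3,(S78,S4)),S36),(S71,S55)),(S51,S84,S24)),(S92,S10)),(S80,S53,S16)).
From S80 up to that node: 2 branches. From S51 up to the same node: 4 branches. Total: 2 + 4 = 6.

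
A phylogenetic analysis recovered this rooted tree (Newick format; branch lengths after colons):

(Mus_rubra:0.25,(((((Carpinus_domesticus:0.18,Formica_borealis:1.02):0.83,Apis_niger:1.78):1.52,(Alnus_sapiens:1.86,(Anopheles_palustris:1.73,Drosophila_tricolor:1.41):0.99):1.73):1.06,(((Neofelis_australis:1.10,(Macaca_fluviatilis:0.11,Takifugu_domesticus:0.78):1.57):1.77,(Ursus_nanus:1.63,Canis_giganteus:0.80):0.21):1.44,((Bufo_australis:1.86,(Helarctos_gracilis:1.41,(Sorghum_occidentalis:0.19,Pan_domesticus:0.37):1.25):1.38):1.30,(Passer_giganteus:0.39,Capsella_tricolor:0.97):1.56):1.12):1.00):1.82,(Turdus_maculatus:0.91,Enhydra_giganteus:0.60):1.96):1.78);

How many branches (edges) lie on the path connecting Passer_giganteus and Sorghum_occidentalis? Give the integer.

6

The MRCA of Passer_giganteus and Sorghum_occidentalis is the node subtending ((Bufo_australis,(Helarctos_gracilis,(Sorghum_occidentalis,Pan_domesticus))),(Passer_giganteus,Capsella_tricolor)).
From Passer_giganteus up to that node: 2 branches. From Sorghum_occidentalis up to the same node: 4 branches. Total: 2 + 4 = 6.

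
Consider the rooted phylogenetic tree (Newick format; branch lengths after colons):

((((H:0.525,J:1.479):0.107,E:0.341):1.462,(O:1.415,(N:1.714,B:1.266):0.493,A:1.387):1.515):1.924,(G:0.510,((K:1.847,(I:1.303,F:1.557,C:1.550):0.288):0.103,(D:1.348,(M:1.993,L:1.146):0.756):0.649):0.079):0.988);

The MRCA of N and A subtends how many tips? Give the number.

4

The MRCA of N and A is the node subtending (O,(N,B),A).
That clade contains 4 terminal taxa: A, B, N, O.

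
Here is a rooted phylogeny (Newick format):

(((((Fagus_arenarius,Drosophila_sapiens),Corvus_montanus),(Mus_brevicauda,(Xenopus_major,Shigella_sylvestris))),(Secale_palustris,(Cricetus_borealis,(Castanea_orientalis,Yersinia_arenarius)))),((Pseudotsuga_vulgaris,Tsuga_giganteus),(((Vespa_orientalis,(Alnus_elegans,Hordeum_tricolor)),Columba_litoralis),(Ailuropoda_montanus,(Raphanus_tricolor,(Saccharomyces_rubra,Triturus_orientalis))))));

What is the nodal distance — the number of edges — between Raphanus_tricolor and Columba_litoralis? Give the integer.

5

The MRCA of Raphanus_tricolor and Columba_litoralis is the node subtending (((Vespa_orientalis,(Alnus_elegans,Hordeum_tricolor)),Columba_litoralis),(Ailuropoda_montanus,(Raphanus_tricolor,(Saccharomyces_rubra,Triturus_orientalis)))).
From Raphanus_tricolor up to that node: 3 branches. From Columba_litoralis up to the same node: 2 branches. Total: 3 + 2 = 5.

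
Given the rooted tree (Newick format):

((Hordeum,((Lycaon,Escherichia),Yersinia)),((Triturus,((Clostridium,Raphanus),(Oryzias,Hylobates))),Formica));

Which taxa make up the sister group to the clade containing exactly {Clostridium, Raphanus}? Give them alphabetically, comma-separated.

Hylobates, Oryzias

The clade containing exactly {Clostridium, Raphanus} attaches to the tree at the node subtending ((Clostridium,Raphanus),(Oryzias,Hylobates)).
The other lineage descending from that same node — the sister group — is (Oryzias,Hylobates); its 2 tips in alphabetical order are the answer.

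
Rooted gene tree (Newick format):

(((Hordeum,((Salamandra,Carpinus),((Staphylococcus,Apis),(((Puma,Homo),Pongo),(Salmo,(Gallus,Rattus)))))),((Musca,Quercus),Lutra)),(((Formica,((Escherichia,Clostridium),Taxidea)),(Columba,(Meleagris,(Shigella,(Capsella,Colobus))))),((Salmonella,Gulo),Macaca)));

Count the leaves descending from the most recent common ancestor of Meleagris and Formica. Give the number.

The MRCA of Meleagris and Formica is the node subtending ((Formica,((Escherichia,Clostridium),Taxidea)),(Columba,(Meleagris,(Shigella,(Capsella,Colobus))))).
That clade contains 9 terminal taxa: Capsella, Clostridium, Colobus, Columba, Escherichia, Formica, Meleagris, Shigella, Taxidea.

9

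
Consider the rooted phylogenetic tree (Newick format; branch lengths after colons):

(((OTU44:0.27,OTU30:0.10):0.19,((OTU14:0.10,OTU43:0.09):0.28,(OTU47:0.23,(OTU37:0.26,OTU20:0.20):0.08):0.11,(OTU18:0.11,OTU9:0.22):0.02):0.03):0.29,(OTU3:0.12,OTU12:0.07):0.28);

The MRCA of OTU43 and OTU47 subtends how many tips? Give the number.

7

The MRCA of OTU43 and OTU47 is the node subtending ((OTU14,OTU43),(OTU47,(OTU37,OTU20)),(OTU18,OTU9)).
That clade contains 7 terminal taxa: OTU14, OTU18, OTU20, OTU37, OTU43, OTU47, OTU9.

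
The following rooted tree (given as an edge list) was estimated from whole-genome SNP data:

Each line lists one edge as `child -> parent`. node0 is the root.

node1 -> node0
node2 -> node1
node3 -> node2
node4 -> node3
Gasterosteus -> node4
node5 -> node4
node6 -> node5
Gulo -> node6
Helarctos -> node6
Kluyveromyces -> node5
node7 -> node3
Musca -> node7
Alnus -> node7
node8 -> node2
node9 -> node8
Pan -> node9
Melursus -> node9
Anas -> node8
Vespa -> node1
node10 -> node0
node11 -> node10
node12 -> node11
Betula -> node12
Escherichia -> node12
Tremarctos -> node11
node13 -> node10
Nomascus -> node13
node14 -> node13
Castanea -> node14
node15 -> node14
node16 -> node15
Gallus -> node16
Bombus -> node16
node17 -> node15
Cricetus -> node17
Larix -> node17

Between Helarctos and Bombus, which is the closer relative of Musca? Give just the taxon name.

Helarctos

The MRCA of Musca and Helarctos subtends ((Gasterosteus,((Gulo,Helarctos),Kluyveromyces)),(Musca,Alnus)) (6 taxa).
The MRCA of Musca and Bombus is the root, subtending the entire tree (19 taxa).
The first is nested inside the second, so Musca shares a more recent common ancestor with Helarctos.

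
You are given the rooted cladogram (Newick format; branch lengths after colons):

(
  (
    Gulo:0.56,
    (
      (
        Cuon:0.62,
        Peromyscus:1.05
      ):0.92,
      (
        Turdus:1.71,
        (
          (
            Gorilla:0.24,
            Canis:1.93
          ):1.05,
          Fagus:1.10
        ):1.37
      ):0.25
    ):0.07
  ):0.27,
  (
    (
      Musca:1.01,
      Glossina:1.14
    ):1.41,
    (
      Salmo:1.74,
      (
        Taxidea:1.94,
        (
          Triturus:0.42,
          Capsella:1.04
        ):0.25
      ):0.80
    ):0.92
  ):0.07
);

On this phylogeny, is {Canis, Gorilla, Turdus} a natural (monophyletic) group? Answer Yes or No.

No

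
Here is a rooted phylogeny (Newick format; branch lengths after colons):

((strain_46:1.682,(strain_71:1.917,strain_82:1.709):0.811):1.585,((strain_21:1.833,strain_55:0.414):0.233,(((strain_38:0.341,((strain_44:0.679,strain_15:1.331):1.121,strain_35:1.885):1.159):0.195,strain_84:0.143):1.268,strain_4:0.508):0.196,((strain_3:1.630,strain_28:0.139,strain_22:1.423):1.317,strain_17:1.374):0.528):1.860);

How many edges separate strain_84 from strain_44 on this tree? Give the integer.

5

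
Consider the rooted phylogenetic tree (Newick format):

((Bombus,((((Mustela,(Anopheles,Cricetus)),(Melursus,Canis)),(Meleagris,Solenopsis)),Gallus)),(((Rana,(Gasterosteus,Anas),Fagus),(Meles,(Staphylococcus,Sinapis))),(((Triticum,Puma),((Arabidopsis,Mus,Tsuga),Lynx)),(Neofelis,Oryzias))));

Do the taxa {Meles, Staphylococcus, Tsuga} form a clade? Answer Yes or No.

No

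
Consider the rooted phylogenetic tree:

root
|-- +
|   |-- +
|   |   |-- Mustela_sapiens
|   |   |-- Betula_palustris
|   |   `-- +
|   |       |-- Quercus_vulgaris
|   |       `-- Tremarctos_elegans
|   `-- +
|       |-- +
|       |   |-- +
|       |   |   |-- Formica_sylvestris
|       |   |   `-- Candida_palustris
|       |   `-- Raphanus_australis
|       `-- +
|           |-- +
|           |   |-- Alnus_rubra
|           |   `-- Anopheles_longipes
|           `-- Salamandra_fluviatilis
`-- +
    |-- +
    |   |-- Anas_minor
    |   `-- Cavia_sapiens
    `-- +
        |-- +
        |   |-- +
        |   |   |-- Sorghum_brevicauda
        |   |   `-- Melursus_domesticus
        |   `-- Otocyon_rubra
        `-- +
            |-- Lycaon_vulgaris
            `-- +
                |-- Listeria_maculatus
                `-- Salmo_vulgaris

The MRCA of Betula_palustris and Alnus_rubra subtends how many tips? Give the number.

The MRCA of Betula_palustris and Alnus_rubra is the node subtending ((Mustela_sapiens,Betula_palustris,(Quercus_vulgaris,Tremarctos_elegans)),(((Formica_sylvestris,Candida_palustris),Raphanus_australis),((Alnus_rubra,Anopheles_longipes),Salamandra_fluviatilis))).
That clade contains 10 terminal taxa: Alnus_rubra, Anopheles_longipes, Betula_palustris, Candida_palustris, Formica_sylvestris, Mustela_sapiens, Quercus_vulgaris, Raphanus_australis, Salamandra_fluviatilis, Tremarctos_elegans.

10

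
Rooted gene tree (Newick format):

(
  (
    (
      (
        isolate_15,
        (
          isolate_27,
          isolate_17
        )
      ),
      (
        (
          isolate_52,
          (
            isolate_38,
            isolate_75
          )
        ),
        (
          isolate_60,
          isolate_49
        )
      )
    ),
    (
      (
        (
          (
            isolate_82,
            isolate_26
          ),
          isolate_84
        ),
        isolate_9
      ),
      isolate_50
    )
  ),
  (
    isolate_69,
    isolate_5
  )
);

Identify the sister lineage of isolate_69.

isolate_69 attaches to the tree at the node subtending (isolate_69,isolate_5).
The other lineage descending from that same node — the sister group — is the single tip isolate_5.

isolate_5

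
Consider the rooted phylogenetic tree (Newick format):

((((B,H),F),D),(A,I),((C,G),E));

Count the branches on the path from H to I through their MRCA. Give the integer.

The MRCA of H and I is the root of the tree.
From H up to that node: 4 branches. From I up to the same node: 2 branches. Total: 4 + 2 = 6.

6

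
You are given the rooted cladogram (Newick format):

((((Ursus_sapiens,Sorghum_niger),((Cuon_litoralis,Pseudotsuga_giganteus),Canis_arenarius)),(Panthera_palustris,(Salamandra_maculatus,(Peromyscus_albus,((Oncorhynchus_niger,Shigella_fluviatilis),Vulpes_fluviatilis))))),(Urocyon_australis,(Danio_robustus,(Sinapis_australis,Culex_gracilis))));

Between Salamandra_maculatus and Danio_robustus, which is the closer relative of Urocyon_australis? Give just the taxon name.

The MRCA of Urocyon_australis and Danio_robustus subtends (Urocyon_australis,(Danio_robustus,(Sinapis_australis,Culex_gracilis))) (4 taxa).
The MRCA of Urocyon_australis and Salamandra_maculatus is the root, subtending the entire tree (15 taxa).
The first is nested inside the second, so Urocyon_australis shares a more recent common ancestor with Danio_robustus.

Danio_robustus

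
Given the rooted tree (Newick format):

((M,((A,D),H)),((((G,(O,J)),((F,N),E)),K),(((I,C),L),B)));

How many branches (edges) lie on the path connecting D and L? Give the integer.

8

The MRCA of D and L is the root of the tree.
From D up to that node: 4 branches. From L up to the same node: 4 branches. Total: 4 + 4 = 8.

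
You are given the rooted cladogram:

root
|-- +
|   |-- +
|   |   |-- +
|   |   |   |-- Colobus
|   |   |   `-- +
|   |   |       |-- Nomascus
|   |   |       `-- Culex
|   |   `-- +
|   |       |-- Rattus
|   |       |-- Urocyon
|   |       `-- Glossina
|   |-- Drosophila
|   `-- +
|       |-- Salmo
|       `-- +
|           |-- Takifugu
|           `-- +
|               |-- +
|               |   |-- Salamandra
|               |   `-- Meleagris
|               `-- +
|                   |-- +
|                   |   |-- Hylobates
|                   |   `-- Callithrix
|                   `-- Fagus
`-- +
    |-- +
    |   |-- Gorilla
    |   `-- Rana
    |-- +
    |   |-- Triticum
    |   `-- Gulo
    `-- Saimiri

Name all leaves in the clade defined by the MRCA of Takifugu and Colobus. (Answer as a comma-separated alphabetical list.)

Callithrix, Colobus, Culex, Drosophila, Fagus, Glossina, Hylobates, Meleagris, Nomascus, Rattus, Salamandra, Salmo, Takifugu, Urocyon

Tracing Takifugu: it sits inside (Takifugu,((Salamandra,Meleagris),((Hylobates,Callithrix),Fagus))).
Tracing Colobus: it sits inside (Colobus,(Nomascus,Culex)).
The smallest clade enclosing both is (((Colobus,(Nomascus,Culex)),(Rattus,Urocyon,Glossina)),Drosophila,(Salmo,(Takifugu,((Salamandra,Meleagris),((Hylobates,Callithrix),Fagus))))); the answer is its 14 terminal taxa in alphabetical order.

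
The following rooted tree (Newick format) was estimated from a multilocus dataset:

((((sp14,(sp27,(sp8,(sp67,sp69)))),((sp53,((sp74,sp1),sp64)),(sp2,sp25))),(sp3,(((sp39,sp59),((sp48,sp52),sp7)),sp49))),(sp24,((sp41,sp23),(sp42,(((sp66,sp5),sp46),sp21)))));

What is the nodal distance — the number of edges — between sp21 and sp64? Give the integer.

The MRCA of sp21 and sp64 is the root of the tree.
From sp21 up to that node: 5 branches. From sp64 up to the same node: 6 branches. Total: 5 + 6 = 11.

11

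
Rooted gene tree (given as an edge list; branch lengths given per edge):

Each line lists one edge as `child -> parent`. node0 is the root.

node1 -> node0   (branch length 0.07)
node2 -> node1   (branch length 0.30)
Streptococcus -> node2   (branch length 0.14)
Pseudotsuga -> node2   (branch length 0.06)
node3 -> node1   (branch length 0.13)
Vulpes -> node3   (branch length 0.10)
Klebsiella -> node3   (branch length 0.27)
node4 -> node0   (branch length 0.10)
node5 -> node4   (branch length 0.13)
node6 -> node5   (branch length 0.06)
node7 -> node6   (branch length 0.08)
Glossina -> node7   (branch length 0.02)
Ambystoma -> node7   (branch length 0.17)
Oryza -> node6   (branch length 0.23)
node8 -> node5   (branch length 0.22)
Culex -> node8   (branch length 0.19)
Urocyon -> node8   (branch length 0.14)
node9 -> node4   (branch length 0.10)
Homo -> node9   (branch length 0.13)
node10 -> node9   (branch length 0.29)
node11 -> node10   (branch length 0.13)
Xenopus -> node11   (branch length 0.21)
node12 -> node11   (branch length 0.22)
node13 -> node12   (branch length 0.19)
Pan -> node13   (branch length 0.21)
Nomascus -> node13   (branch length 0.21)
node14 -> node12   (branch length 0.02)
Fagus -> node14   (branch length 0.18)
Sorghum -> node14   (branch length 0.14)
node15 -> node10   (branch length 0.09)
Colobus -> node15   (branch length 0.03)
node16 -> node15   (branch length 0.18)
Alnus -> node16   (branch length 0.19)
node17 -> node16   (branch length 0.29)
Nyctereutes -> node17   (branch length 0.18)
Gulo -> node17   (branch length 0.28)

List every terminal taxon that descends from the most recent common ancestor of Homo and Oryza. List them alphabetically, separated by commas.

Tracing Homo: it sits inside (Homo,((Xenopus,((Pan,Nomascus),(Fagus,Sorghum))),(Colobus,(Alnus,(Nyctereutes,Gulo))))).
Tracing Oryza: it sits inside ((Glossina,Ambystoma),Oryza).
The smallest clade enclosing both is ((((Glossina,Ambystoma),Oryza),(Culex,Urocyon)),(Homo,((Xenopus,((Pan,Nomascus),(Fagus,Sorghum))),(Colobus,(Alnus,(Nyctereutes,Gulo)))))); the answer is its 15 terminal taxa in alphabetical order.

Alnus, Ambystoma, Colobus, Culex, Fagus, Glossina, Gulo, Homo, Nomascus, Nyctereutes, Oryza, Pan, Sorghum, Urocyon, Xenopus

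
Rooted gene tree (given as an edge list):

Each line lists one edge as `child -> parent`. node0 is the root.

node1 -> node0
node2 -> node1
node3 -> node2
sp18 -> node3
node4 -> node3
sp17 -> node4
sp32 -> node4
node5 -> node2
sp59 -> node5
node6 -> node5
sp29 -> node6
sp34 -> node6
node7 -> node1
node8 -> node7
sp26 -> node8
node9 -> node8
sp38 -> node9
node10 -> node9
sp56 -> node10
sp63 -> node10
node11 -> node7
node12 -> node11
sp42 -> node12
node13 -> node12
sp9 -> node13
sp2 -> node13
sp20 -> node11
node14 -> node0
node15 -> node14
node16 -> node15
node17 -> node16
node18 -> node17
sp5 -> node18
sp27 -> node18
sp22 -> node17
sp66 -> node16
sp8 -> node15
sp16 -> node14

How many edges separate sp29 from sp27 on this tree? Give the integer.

11

The MRCA of sp29 and sp27 is the root of the tree.
From sp29 up to that node: 5 branches. From sp27 up to the same node: 6 branches. Total: 5 + 6 = 11.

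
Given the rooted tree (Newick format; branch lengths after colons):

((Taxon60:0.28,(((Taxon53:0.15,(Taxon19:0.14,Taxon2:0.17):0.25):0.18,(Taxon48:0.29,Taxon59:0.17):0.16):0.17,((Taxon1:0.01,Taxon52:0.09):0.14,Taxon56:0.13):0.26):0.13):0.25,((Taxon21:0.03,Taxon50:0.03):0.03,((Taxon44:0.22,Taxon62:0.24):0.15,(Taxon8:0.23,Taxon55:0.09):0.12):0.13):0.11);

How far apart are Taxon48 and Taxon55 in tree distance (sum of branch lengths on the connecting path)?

The path runs Taxon48 → … → MRCA → … → Taxon55; the MRCA is the root of the tree.
Branch lengths along that path: 0.29 + 0.16 + 0.17 + 0.13 + 0.25 + 0.11 + 0.13 + 0.12 + 0.09 = 1.45.

1.45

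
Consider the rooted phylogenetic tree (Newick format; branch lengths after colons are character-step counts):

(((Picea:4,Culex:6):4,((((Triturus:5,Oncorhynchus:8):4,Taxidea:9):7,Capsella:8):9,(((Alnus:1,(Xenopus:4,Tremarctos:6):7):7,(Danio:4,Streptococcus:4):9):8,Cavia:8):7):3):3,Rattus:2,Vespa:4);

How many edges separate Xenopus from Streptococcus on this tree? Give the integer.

5

The MRCA of Xenopus and Streptococcus is the node subtending ((Alnus,(Xenopus,Tremarctos)),(Danio,Streptococcus)).
From Xenopus up to that node: 3 branches. From Streptococcus up to the same node: 2 branches. Total: 3 + 2 = 5.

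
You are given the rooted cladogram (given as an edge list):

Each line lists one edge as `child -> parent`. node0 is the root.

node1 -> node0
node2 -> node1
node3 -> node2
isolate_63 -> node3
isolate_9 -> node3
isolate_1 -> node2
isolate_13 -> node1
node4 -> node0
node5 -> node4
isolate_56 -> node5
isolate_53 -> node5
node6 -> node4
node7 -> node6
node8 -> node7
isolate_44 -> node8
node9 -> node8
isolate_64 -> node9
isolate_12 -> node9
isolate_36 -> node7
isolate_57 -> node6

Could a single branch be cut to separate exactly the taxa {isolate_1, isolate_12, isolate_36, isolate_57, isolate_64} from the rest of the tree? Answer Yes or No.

The MRCA of the listed taxa is the root, so the smallest clade containing them is the whole tree.
That clade also contains isolate_13, isolate_44, isolate_53, isolate_56, isolate_63, isolate_9, which are not in the proposed group, so the group is not monophyletic.

No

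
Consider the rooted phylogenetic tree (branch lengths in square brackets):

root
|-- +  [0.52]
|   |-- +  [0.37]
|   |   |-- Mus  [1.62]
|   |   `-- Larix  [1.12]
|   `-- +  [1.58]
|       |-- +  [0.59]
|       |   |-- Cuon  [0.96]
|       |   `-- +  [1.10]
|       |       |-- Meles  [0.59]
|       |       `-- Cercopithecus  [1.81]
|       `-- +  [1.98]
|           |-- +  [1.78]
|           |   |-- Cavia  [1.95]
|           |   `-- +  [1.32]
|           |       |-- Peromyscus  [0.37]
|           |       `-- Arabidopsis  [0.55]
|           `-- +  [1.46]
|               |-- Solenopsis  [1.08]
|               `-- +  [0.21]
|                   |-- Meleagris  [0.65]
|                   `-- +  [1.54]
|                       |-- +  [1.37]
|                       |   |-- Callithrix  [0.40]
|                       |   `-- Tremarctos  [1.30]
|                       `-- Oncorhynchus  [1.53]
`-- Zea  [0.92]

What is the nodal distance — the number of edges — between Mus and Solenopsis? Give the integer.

6

The MRCA of Mus and Solenopsis is the node subtending ((Mus,Larix),((Cuon,(Meles,Cercopithecus)),((Cavia,(Peromyscus,Arabidopsis)),(Solenopsis,(Meleagris,((Callithrix,Tremarctos),Oncorhynchus)))))).
From Mus up to that node: 2 branches. From Solenopsis up to the same node: 4 branches. Total: 2 + 4 = 6.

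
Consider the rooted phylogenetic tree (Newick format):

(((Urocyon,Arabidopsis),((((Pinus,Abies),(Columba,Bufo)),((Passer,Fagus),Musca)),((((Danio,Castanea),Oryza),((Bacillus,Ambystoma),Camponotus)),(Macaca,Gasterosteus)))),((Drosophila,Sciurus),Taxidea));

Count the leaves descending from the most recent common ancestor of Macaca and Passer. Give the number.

15

The MRCA of Macaca and Passer is the node subtending ((((Pinus,Abies),(Columba,Bufo)),((Passer,Fagus),Musca)),((((Danio,Castanea),Oryza),((Bacillus,Ambystoma),Camponotus)),(Macaca,Gasterosteus))).
That clade contains 15 terminal taxa: Abies, Ambystoma, Bacillus, Bufo, Camponotus, Castanea, Columba, Danio, Fagus, Gasterosteus, Macaca, Musca, Oryza, Passer, Pinus.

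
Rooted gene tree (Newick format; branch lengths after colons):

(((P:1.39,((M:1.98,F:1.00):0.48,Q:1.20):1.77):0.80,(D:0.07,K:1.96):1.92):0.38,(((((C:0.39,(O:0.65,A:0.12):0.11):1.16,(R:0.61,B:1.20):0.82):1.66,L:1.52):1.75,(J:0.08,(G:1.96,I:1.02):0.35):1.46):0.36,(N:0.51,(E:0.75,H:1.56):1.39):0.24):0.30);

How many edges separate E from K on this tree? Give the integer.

The MRCA of E and K is the root of the tree.
From E up to that node: 4 branches. From K up to the same node: 3 branches. Total: 4 + 3 = 7.

7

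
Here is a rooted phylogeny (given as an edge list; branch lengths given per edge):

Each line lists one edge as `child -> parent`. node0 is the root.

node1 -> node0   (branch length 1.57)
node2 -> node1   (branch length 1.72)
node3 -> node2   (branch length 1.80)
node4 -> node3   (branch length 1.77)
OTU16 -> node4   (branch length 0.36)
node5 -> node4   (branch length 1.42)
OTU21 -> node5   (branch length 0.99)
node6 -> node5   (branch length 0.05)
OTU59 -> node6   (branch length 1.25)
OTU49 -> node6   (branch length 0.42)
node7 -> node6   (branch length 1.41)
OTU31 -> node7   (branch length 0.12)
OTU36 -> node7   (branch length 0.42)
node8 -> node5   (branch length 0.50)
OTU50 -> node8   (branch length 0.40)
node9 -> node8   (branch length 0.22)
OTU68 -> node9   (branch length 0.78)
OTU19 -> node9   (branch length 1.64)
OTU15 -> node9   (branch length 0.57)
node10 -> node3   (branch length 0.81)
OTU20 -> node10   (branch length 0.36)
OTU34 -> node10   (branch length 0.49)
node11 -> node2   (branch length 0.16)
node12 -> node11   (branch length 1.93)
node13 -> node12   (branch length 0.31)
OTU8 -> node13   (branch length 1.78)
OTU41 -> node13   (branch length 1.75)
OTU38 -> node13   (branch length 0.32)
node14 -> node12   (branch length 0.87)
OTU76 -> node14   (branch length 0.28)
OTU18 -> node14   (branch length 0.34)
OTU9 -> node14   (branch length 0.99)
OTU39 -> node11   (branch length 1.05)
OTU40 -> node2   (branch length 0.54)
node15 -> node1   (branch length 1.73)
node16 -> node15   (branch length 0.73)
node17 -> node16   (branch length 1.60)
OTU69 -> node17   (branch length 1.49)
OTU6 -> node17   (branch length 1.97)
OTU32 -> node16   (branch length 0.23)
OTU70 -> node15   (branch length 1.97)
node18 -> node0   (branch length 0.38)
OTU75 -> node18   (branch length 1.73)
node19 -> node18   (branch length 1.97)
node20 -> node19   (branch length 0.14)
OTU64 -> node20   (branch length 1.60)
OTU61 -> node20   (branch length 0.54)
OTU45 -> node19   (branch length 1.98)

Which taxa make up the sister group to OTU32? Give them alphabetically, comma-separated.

OTU6, OTU69

OTU32 attaches to the tree at the node subtending ((OTU69,OTU6),OTU32).
The other lineage descending from that same node — the sister group — is (OTU69,OTU6); its 2 tips in alphabetical order are the answer.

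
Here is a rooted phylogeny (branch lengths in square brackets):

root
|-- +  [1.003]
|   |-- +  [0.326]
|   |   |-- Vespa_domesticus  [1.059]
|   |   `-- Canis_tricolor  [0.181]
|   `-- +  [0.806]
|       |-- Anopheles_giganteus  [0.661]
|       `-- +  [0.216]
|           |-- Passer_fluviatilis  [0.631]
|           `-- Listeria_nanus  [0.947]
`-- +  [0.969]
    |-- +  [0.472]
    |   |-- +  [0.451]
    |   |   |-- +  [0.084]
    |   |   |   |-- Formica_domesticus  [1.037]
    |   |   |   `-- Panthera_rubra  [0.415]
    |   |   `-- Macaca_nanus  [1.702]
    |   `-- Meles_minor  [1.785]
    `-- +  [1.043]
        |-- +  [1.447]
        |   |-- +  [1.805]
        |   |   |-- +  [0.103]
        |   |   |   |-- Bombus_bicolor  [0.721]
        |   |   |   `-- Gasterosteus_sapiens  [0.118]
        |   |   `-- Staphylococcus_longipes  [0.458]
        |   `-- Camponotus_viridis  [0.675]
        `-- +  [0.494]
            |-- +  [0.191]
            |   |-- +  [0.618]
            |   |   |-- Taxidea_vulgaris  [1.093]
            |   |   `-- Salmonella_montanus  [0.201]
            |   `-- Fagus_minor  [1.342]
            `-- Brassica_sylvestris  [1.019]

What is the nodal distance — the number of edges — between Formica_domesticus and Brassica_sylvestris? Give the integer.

7

The MRCA of Formica_domesticus and Brassica_sylvestris is the node subtending ((((Formica_domesticus,Panthera_rubra),Macaca_nanus),Meles_minor),((((Bombus_bicolor,Gasterosteus_sapiens),Staphylococcus_longipes),Camponotus_viridis),(((Taxidea_vulgaris,Salmonella_montanus),Fagus_minor),Brassica_sylvestris))).
From Formica_domesticus up to that node: 4 branches. From Brassica_sylvestris up to the same node: 3 branches. Total: 4 + 3 = 7.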